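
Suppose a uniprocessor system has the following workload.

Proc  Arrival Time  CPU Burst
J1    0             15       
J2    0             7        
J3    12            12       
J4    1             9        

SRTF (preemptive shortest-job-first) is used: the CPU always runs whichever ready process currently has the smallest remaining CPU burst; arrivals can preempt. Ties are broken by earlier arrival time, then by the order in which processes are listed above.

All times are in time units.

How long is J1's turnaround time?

43

Gantt: | J2 0-7 | J4 7-16 | J3 16-28 | J1 28-43 |
Completion: J1=43  J2=7  J3=28  J4=16
Turnaround(J1) = completion − arrival = 43 − 0 = 43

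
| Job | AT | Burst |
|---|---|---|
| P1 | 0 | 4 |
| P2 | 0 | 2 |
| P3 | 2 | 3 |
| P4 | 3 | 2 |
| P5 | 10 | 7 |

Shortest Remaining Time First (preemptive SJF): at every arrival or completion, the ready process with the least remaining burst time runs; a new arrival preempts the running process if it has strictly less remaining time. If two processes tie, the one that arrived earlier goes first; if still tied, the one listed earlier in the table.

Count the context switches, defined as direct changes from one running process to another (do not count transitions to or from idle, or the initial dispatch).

Gantt: | P2 0-2 | P3 2-5 | P4 5-7 | P1 7-11 | P5 11-18 |
Completion: P1=11  P2=2  P3=5  P4=7  P5=18
Turnaround (C−A): P1=11  P2=2  P3=3  P4=4  P5=8

4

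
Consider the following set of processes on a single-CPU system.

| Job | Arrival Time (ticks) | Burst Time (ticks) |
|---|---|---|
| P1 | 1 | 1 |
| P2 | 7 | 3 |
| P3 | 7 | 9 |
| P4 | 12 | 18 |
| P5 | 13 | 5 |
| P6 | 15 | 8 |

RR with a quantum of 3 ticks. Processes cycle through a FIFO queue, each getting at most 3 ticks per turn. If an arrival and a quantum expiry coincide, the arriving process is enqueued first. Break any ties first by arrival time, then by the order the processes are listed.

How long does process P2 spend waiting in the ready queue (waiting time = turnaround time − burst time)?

Gantt: | idle 0-1 | P1 1-2 | idle 2-7 | P2 7-10 | P3 10-13 | P4 13-16 | P5 16-19 | P3 19-22 | P6 22-25 | P4 25-28 | P5 28-30 | P3 30-33 | P6 33-36 | P4 36-39 | P6 39-41 | P4 41-50 |
Completion: P1=2  P2=10  P3=33  P4=50  P5=30  P6=41
Turnaround (C−A): P1=1  P2=3  P3=26  P4=38  P5=17  P6=26
Waiting(P2) = turnaround − burst = 3 − 3 = 0

0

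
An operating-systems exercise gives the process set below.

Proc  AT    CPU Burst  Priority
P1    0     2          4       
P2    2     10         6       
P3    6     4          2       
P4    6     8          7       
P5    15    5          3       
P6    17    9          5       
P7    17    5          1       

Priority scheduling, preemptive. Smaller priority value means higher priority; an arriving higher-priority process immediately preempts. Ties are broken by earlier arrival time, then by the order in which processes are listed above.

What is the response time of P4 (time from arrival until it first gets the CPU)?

Timeline: | P1 0-2 | P2 2-6 | P3 6-10 | P2 10-15 | P5 15-17 | P7 17-22 | P5 22-25 | P6 25-34 | P2 34-35 | P4 35-43 |
Completion: P1=2  P2=35  P3=10  P4=43  P5=25  P6=34  P7=22
Turnaround (C−A): P1=2  P2=33  P3=4  P4=37  P5=10  P6=17  P7=5
Response(P4) = first start − arrival = 35 − 6 = 29

29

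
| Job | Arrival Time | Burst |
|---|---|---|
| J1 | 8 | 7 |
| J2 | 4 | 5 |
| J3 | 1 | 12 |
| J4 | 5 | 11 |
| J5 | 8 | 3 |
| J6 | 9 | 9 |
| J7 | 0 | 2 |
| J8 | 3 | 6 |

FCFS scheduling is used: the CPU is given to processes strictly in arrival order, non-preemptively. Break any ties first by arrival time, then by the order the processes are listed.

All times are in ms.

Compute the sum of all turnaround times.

203

Gantt: | J7 0-2 | J3 2-14 | J8 14-20 | J2 20-25 | J4 25-36 | J1 36-43 | J5 43-46 | J6 46-55 |
Completion: J1=43  J2=25  J3=14  J4=36  J5=46  J6=55  J7=2  J8=20
Turnaround (C−A): J1=35  J2=21  J3=13  J4=31  J5=38  J6=46  J7=2  J8=17
Turnaround = completion − arrival: J1=35, J2=21, J3=13, J4=31, J5=38, J6=46, J7=2, J8=17
Total turnaround = 35 + 21 + 13 + 31 + 38 + 46 + 2 + 17 = 203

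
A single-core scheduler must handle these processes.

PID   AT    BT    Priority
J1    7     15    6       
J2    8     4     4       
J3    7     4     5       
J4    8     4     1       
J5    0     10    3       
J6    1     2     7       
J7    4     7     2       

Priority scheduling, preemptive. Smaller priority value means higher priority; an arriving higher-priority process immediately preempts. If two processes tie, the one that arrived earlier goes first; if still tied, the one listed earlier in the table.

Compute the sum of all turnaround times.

Gantt: | J5 0-4 | J7 4-8 | J4 8-12 | J7 12-15 | J5 15-21 | J2 21-25 | J3 25-29 | J1 29-44 | J6 44-46 |
Completion: J1=44  J2=25  J3=29  J4=12  J5=21  J6=46  J7=15
Turnaround = completion − arrival: J1=37, J2=17, J3=22, J4=4, J5=21, J6=45, J7=11
Total turnaround = 37 + 17 + 22 + 4 + 21 + 45 + 11 = 157

157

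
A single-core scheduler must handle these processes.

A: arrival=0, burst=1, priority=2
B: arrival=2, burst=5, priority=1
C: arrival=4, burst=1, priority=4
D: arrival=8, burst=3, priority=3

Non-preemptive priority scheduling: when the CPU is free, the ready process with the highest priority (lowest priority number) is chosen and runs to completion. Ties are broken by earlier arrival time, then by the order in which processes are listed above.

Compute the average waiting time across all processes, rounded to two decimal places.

0.75

Timeline: | A 0-1 | idle 1-2 | B 2-7 | C 7-8 | D 8-11 |
Completion: A=1  B=7  C=8  D=11
Turnaround (C−A): A=1  B=5  C=4  D=3
Waiting times: A=0, B=0, C=3, D=0
Average waiting = (0+0+3+0) / 4 = 3/4 = 0.75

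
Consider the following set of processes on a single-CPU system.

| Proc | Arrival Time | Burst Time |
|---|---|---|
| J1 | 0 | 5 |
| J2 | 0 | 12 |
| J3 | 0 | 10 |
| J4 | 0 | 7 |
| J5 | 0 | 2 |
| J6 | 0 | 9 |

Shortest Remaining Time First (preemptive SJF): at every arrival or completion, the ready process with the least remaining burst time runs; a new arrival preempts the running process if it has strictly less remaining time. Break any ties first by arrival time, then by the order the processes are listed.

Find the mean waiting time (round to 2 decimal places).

13.17

Gantt: | J5 0-2 | J1 2-7 | J4 7-14 | J6 14-23 | J3 23-33 | J2 33-45 |
Completion: J1=7  J2=45  J3=33  J4=14  J5=2  J6=23
Waiting times: J1=2, J2=33, J3=23, J4=7, J5=0, J6=14
Average waiting = (2+33+23+7+0+14) / 6 = 79/6 = 13.17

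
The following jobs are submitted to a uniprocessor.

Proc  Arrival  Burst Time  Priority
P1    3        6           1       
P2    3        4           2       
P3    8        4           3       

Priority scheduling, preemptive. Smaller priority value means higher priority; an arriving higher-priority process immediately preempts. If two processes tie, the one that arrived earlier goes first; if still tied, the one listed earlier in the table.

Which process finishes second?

Gantt: | idle 0-3 | P1 3-9 | P2 9-13 | P3 13-17 |
Completion: P1=9  P2=13  P3=17
Finish order: P1 → P2 → P3

P2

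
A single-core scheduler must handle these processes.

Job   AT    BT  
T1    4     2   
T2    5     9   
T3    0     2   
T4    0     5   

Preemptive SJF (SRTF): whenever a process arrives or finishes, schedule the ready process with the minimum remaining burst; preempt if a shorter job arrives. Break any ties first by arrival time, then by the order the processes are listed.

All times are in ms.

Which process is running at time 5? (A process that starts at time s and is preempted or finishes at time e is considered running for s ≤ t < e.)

Schedule: | T3 0-2 | T4 2-4 | T1 4-6 | T4 6-9 | T2 9-18 |
Completion: T1=6  T2=18  T3=2  T4=9
Turnaround (C−A): T1=2  T2=13  T3=2  T4=9

T1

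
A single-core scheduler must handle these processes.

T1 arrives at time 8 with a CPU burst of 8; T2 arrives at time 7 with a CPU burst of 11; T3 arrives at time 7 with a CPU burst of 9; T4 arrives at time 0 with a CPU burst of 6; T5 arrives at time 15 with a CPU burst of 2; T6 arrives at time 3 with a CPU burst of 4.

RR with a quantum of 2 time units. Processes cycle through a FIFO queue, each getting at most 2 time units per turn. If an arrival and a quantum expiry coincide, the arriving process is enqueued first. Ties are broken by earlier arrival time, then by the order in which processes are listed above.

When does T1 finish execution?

36

Gantt: | T4 0-4 | T6 4-6 | T4 6-8 | T6 8-10 | T2 10-12 | T3 12-14 | T1 14-16 | T2 16-18 | T3 18-20 | T5 20-22 | T1 22-24 | T2 24-26 | T3 26-28 | T1 28-30 | T2 30-32 | T3 32-34 | T1 34-36 | T2 36-38 | T3 38-39 | T2 39-40 |
Completion: T1=36  T2=40  T3=39  T4=8  T5=22  T6=10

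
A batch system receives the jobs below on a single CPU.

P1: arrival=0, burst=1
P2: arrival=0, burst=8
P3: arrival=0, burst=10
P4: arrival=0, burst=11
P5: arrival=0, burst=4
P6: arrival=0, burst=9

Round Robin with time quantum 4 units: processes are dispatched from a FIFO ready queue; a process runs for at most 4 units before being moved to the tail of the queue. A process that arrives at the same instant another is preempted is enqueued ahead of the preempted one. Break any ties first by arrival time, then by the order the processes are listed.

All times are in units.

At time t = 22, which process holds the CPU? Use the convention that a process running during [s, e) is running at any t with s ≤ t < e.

P2

Schedule: | P1 0-1 | P2 1-5 | P3 5-9 | P4 9-13 | P5 13-17 | P6 17-21 | P2 21-25 | P3 25-29 | P4 29-33 | P6 33-37 | P3 37-39 | P4 39-42 | P6 42-43 |
Completion: P1=1  P2=25  P3=39  P4=42  P5=17  P6=43
Turnaround (C−A): P1=1  P2=25  P3=39  P4=42  P5=17  P6=43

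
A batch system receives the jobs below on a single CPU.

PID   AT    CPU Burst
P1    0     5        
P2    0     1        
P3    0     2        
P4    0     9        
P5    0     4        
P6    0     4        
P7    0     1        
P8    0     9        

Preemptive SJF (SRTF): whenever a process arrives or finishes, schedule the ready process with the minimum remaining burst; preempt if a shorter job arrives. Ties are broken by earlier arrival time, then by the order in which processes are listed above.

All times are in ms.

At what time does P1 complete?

Schedule: | P2 0-1 | P7 1-2 | P3 2-4 | P5 4-8 | P6 8-12 | P1 12-17 | P4 17-26 | P8 26-35 |
Completion: P1=17  P2=1  P3=4  P4=26  P5=8  P6=12  P7=2  P8=35
Turnaround (C−A): P1=17  P2=1  P3=4  P4=26  P5=8  P6=12  P7=2  P8=35

17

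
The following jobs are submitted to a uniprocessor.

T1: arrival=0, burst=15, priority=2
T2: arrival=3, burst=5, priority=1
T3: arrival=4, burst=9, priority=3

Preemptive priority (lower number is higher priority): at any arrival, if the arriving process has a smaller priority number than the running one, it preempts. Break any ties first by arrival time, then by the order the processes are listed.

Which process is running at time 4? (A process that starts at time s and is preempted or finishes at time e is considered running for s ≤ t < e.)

T2

Schedule: | T1 0-3 | T2 3-8 | T1 8-20 | T3 20-29 |
Completion: T1=20  T2=8  T3=29
Turnaround (C−A): T1=20  T2=5  T3=25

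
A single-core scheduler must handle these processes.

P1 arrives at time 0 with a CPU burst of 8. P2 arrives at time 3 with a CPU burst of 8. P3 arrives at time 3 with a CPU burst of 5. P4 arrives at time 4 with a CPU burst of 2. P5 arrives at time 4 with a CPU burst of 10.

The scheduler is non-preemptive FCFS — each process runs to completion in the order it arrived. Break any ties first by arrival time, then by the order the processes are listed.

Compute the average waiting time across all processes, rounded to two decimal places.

10.80

Schedule: | P1 0-8 | P2 8-16 | P3 16-21 | P4 21-23 | P5 23-33 |
Completion: P1=8  P2=16  P3=21  P4=23  P5=33
Waiting times: P1=0, P2=5, P3=13, P4=17, P5=19
Average waiting = (0+5+13+17+19) / 5 = 54/5 = 10.80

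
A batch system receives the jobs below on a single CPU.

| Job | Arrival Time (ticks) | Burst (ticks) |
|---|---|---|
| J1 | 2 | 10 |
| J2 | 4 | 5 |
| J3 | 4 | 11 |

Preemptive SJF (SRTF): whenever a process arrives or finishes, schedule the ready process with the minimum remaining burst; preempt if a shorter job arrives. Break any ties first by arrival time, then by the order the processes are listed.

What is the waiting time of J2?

0

Timeline: | idle 0-2 | J1 2-4 | J2 4-9 | J1 9-17 | J3 17-28 |
Completion: J1=17  J2=9  J3=28
Turnaround (C−A): J1=15  J2=5  J3=24
Waiting(J2) = turnaround − burst = 5 − 5 = 0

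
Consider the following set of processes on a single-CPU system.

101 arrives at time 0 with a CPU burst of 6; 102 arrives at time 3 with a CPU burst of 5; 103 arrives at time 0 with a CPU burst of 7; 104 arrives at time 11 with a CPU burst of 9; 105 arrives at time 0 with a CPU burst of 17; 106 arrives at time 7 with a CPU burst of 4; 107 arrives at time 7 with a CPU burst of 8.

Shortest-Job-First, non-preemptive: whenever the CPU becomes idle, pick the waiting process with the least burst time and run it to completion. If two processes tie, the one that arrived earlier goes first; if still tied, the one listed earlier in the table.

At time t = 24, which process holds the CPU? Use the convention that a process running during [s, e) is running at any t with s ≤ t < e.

Gantt: | 101 0-6 | 102 6-11 | 106 11-15 | 103 15-22 | 107 22-30 | 104 30-39 | 105 39-56 |
Completion: 101=6  102=11  103=22  104=39  105=56  106=15  107=30

107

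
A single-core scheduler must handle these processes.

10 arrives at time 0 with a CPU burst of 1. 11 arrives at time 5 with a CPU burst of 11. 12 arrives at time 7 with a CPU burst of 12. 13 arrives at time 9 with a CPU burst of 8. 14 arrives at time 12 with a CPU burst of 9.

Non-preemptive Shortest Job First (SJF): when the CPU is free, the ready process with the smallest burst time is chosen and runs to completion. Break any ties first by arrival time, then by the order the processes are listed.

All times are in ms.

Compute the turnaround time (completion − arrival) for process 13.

15

Schedule: | 10 0-1 | idle 1-5 | 11 5-16 | 13 16-24 | 14 24-33 | 12 33-45 |
Completion: 10=1  11=16  12=45  13=24  14=33
Turnaround (C−A): 10=1  11=11  12=38  13=15  14=21
Turnaround(13) = completion − arrival = 24 − 9 = 15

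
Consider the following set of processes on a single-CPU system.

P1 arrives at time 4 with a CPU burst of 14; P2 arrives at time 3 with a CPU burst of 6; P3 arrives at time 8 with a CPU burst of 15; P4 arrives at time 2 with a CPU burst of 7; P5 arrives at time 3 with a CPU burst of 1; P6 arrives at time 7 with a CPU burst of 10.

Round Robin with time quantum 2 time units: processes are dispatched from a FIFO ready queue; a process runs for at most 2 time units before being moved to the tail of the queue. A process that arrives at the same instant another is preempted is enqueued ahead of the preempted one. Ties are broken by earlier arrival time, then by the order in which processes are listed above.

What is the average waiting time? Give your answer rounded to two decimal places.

21.83

Gantt: | idle 0-2 | P4 2-4 | P2 4-6 | P5 6-7 | P1 7-9 | P4 9-11 | P2 11-13 | P6 13-15 | P3 15-17 | P1 17-19 | P4 19-21 | P2 21-23 | P6 23-25 | P3 25-27 | P1 27-29 | P4 29-30 | P6 30-32 | P3 32-34 | P1 34-36 | P6 36-38 | P3 38-40 | P1 40-42 | P6 42-44 | P3 44-46 | P1 46-48 | P3 48-50 | P1 50-52 | P3 52-55 |
Completion: P1=52  P2=23  P3=55  P4=30  P5=7  P6=44
Turnaround (C−A): P1=48  P2=20  P3=47  P4=28  P5=4  P6=37
Waiting times: P1=34, P2=14, P3=32, P4=21, P5=3, P6=27
Average waiting = (34+14+32+21+3+27) / 6 = 131/6 = 21.83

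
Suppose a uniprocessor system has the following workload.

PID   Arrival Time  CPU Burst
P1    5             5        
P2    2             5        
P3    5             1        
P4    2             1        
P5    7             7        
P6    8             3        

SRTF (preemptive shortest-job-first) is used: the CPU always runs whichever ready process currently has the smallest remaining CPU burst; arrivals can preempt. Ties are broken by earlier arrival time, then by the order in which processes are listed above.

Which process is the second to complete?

Gantt: | idle 0-2 | P4 2-3 | P2 3-5 | P3 5-6 | P2 6-9 | P6 9-12 | P1 12-17 | P5 17-24 |
Completion: P1=17  P2=9  P3=6  P4=3  P5=24  P6=12
Turnaround (C−A): P1=12  P2=7  P3=1  P4=1  P5=17  P6=4
Finish order: P4 → P3 → P2 → P6 → P1 → P5

P3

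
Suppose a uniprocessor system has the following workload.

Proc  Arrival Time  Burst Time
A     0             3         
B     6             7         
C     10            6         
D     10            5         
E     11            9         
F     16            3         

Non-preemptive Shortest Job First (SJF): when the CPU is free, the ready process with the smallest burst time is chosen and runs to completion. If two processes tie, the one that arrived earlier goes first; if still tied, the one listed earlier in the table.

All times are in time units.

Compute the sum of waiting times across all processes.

32

Timeline: | A 0-3 | idle 3-6 | B 6-13 | D 13-18 | F 18-21 | C 21-27 | E 27-36 |
Completion: A=3  B=13  C=27  D=18  E=36  F=21
Turnaround (C−A): A=3  B=7  C=17  D=8  E=25  F=5
Waiting = turnaround − burst: A=0, B=0, C=11, D=3, E=16, F=2
Total waiting = 0 + 0 + 11 + 3 + 16 + 2 = 32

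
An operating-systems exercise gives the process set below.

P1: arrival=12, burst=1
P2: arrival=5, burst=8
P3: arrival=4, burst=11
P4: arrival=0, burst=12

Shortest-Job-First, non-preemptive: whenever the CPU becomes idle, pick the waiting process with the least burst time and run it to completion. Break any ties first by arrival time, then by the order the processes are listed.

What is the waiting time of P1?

Gantt: | P4 0-12 | P1 12-13 | P2 13-21 | P3 21-32 |
Completion: P1=13  P2=21  P3=32  P4=12
Waiting(P1) = turnaround − burst = 1 − 1 = 0

0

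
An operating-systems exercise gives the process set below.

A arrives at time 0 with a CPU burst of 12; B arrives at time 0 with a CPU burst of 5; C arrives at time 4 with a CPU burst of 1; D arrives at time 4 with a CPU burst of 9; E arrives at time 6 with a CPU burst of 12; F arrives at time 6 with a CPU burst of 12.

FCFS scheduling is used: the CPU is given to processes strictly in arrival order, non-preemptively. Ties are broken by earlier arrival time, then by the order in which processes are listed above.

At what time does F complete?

Timeline: | A 0-12 | B 12-17 | C 17-18 | D 18-27 | E 27-39 | F 39-51 |
Completion: A=12  B=17  C=18  D=27  E=39  F=51
Turnaround (C−A): A=12  B=17  C=14  D=23  E=33  F=45

51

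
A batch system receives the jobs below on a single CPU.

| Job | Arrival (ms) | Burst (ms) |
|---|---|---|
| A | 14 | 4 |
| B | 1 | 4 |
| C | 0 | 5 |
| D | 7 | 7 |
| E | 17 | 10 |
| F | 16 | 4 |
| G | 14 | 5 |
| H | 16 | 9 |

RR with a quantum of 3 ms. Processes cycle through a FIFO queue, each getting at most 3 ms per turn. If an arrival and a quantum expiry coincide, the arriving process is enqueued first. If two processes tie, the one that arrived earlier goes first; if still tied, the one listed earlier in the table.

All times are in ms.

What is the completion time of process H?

44

Timeline: | C 0-3 | B 3-6 | C 6-8 | B 8-9 | D 9-15 | A 15-18 | G 18-21 | D 21-22 | F 22-25 | H 25-28 | E 28-31 | A 31-32 | G 32-34 | F 34-35 | H 35-38 | E 38-41 | H 41-44 | E 44-48 |
Completion: A=32  B=9  C=8  D=22  E=48  F=35  G=34  H=44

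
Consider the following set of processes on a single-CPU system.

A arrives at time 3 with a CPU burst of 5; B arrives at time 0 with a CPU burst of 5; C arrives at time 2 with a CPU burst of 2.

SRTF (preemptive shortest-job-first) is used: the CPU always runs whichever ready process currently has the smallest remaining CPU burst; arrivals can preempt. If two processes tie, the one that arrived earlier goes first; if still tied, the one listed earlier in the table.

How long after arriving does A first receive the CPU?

4

Gantt: | B 0-2 | C 2-4 | B 4-7 | A 7-12 |
Completion: A=12  B=7  C=4
Turnaround (C−A): A=9  B=7  C=2
Response(A) = first start − arrival = 7 − 3 = 4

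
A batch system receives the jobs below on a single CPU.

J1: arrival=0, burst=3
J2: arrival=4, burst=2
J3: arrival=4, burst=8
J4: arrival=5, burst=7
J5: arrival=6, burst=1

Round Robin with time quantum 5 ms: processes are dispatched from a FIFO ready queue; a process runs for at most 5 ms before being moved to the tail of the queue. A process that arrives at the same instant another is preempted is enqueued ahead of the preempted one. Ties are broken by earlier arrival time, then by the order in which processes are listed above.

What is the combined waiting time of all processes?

Schedule: | J1 0-3 | idle 3-4 | J2 4-6 | J3 6-11 | J4 11-16 | J5 16-17 | J3 17-20 | J4 20-22 |
Completion: J1=3  J2=6  J3=20  J4=22  J5=17
Turnaround (C−A): J1=3  J2=2  J3=16  J4=17  J5=11
Waiting = turnaround − burst: J1=0, J2=0, J3=8, J4=10, J5=10
Total waiting = 0 + 0 + 8 + 10 + 10 = 28

28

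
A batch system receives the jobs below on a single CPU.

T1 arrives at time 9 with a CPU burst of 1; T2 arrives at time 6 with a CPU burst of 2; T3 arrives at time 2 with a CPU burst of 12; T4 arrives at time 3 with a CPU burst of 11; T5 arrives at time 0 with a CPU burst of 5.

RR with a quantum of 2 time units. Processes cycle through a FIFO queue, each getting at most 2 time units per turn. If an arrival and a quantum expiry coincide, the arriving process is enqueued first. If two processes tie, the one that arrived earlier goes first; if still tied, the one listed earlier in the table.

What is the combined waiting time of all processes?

51

Timeline: | T5 0-2 | T3 2-4 | T5 4-6 | T4 6-8 | T3 8-10 | T2 10-12 | T5 12-13 | T4 13-15 | T1 15-16 | T3 16-18 | T4 18-20 | T3 20-22 | T4 22-24 | T3 24-26 | T4 26-28 | T3 28-30 | T4 30-31 |
Completion: T1=16  T2=12  T3=30  T4=31  T5=13
Turnaround (C−A): T1=7  T2=6  T3=28  T4=28  T5=13
Waiting = turnaround − burst: T1=6, T2=4, T3=16, T4=17, T5=8
Total waiting = 6 + 4 + 16 + 17 + 8 = 51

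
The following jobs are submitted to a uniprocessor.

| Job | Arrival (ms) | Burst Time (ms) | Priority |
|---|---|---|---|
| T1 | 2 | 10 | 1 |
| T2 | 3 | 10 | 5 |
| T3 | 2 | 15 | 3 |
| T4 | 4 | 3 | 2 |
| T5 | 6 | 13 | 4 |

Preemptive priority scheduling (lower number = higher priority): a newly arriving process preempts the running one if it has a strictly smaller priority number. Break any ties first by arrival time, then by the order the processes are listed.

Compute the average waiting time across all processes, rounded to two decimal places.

Schedule: | idle 0-2 | T1 2-12 | T4 12-15 | T3 15-30 | T5 30-43 | T2 43-53 |
Completion: T1=12  T2=53  T3=30  T4=15  T5=43
Turnaround (C−A): T1=10  T2=50  T3=28  T4=11  T5=37
Waiting times: T1=0, T2=40, T3=13, T4=8, T5=24
Average waiting = (0+40+13+8+24) / 5 = 85/5 = 17.00

17.00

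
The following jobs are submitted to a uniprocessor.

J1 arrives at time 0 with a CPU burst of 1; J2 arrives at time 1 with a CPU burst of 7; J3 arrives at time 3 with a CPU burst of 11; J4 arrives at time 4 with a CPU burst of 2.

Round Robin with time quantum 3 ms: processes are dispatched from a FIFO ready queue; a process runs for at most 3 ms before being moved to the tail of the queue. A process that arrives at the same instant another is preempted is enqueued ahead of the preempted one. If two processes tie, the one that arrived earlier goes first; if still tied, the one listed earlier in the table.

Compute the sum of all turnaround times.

Gantt: | J1 0-1 | J2 1-4 | J3 4-7 | J4 7-9 | J2 9-12 | J3 12-15 | J2 15-16 | J3 16-21 |
Completion: J1=1  J2=16  J3=21  J4=9
Turnaround = completion − arrival: J1=1, J2=15, J3=18, J4=5
Total turnaround = 1 + 15 + 18 + 5 = 39

39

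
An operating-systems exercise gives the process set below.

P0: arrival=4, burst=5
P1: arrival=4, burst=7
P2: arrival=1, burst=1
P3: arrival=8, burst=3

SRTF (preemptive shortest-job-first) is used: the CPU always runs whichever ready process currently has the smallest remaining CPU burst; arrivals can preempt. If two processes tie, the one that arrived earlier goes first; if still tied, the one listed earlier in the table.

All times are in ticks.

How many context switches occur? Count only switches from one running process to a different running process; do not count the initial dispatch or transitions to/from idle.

Gantt: | idle 0-1 | P2 1-2 | idle 2-4 | P0 4-9 | P3 9-12 | P1 12-19 |
Completion: P0=9  P1=19  P2=2  P3=12
Turnaround (C−A): P0=5  P1=15  P2=1  P3=4

2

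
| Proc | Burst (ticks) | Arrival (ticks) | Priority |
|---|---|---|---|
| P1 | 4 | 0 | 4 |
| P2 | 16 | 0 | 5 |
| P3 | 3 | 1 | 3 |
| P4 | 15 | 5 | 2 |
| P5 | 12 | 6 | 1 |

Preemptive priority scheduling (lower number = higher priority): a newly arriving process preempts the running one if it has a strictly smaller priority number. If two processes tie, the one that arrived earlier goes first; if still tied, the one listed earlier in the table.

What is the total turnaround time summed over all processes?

Gantt: | P1 0-1 | P3 1-4 | P1 4-5 | P4 5-6 | P5 6-18 | P4 18-32 | P1 32-34 | P2 34-50 |
Completion: P1=34  P2=50  P3=4  P4=32  P5=18
Turnaround (C−A): P1=34  P2=50  P3=3  P4=27  P5=12
Turnaround = completion − arrival: P1=34, P2=50, P3=3, P4=27, P5=12
Total turnaround = 34 + 50 + 3 + 27 + 12 = 126

126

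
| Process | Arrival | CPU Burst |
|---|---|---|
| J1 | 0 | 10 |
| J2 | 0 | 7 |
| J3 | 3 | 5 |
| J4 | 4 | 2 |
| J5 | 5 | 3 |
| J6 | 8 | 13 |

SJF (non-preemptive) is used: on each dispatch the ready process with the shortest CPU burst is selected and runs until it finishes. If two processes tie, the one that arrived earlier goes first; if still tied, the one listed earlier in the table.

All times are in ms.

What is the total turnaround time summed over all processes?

92

Gantt: | J2 0-7 | J4 7-9 | J5 9-12 | J3 12-17 | J1 17-27 | J6 27-40 |
Completion: J1=27  J2=7  J3=17  J4=9  J5=12  J6=40
Turnaround (C−A): J1=27  J2=7  J3=14  J4=5  J5=7  J6=32
Turnaround = completion − arrival: J1=27, J2=7, J3=14, J4=5, J5=7, J6=32
Total turnaround = 27 + 7 + 14 + 5 + 7 + 32 = 92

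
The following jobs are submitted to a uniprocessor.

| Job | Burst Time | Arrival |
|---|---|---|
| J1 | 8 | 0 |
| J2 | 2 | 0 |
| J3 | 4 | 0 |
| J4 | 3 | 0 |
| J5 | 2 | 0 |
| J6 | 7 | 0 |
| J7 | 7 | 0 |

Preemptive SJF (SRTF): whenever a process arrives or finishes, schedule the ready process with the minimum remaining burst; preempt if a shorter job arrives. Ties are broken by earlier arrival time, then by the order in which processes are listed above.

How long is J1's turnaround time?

Schedule: | J2 0-2 | J5 2-4 | J4 4-7 | J3 7-11 | J6 11-18 | J7 18-25 | J1 25-33 |
Completion: J1=33  J2=2  J3=11  J4=7  J5=4  J6=18  J7=25
Turnaround (C−A): J1=33  J2=2  J3=11  J4=7  J5=4  J6=18  J7=25
Turnaround(J1) = completion − arrival = 33 − 0 = 33

33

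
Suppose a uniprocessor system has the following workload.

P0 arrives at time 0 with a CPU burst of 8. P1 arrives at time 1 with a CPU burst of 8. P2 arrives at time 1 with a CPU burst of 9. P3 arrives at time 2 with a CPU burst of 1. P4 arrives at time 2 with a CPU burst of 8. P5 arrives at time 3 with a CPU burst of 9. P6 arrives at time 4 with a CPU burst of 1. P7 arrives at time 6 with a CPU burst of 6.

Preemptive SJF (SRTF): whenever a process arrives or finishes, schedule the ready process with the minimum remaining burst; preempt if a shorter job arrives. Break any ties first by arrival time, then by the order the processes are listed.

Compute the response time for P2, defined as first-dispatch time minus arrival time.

31

Timeline: | P0 0-2 | P3 2-3 | P0 3-4 | P6 4-5 | P0 5-10 | P7 10-16 | P1 16-24 | P4 24-32 | P2 32-41 | P5 41-50 |
Completion: P0=10  P1=24  P2=41  P3=3  P4=32  P5=50  P6=5  P7=16
Turnaround (C−A): P0=10  P1=23  P2=40  P3=1  P4=30  P5=47  P6=1  P7=10
Response(P2) = first start − arrival = 32 − 1 = 31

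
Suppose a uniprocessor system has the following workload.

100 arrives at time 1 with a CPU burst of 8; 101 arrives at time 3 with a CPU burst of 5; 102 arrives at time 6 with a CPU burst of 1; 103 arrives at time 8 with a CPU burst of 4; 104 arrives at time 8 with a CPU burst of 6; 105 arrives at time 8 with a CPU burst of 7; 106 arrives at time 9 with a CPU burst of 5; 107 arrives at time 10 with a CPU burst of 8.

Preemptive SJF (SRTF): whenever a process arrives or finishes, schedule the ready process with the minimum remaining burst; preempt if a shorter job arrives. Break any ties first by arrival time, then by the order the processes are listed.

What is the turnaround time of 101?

Schedule: | idle 0-1 | 100 1-3 | 101 3-6 | 102 6-7 | 101 7-9 | 103 9-13 | 106 13-18 | 100 18-24 | 104 24-30 | 105 30-37 | 107 37-45 |
Completion: 100=24  101=9  102=7  103=13  104=30  105=37  106=18  107=45
Turnaround(101) = completion − arrival = 9 − 3 = 6

6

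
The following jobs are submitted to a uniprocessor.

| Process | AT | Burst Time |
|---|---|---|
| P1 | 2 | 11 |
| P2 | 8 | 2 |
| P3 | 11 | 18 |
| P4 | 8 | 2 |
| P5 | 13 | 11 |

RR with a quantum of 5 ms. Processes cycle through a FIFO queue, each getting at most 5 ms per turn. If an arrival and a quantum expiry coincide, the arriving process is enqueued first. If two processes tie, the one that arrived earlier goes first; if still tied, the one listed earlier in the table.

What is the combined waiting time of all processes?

Gantt: | idle 0-2 | P1 2-12 | P2 12-14 | P4 14-16 | P3 16-21 | P1 21-22 | P5 22-27 | P3 27-32 | P5 32-37 | P3 37-42 | P5 42-43 | P3 43-46 |
Completion: P1=22  P2=14  P3=46  P4=16  P5=43
Waiting = turnaround − burst: P1=9, P2=4, P3=17, P4=6, P5=19
Total waiting = 9 + 4 + 17 + 6 + 19 = 55

55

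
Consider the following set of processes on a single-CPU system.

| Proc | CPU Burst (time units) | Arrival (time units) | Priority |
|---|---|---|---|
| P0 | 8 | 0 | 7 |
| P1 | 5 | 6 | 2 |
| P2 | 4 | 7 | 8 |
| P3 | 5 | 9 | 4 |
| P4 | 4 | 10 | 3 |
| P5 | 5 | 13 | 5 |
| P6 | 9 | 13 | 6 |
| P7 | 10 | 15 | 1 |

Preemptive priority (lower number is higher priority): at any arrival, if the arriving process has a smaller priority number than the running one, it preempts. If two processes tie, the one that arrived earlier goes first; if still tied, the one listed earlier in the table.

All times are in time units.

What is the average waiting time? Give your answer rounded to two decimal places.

16.63

Timeline: | P0 0-6 | P1 6-11 | P4 11-15 | P7 15-25 | P3 25-30 | P5 30-35 | P6 35-44 | P0 44-46 | P2 46-50 |
Completion: P0=46  P1=11  P2=50  P3=30  P4=15  P5=35  P6=44  P7=25
Turnaround (C−A): P0=46  P1=5  P2=43  P3=21  P4=5  P5=22  P6=31  P7=10
Waiting times: P0=38, P1=0, P2=39, P3=16, P4=1, P5=17, P6=22, P7=0
Average waiting = (38+0+39+16+1+17+22+0) / 8 = 133/8 = 16.63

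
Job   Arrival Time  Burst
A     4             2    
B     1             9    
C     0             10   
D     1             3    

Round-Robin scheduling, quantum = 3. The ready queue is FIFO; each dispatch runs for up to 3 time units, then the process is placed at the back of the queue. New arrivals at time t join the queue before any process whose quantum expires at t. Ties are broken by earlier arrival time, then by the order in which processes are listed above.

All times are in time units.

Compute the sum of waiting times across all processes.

40

Schedule: | C 0-3 | B 3-6 | D 6-9 | C 9-12 | A 12-14 | B 14-17 | C 17-20 | B 20-23 | C 23-24 |
Completion: A=14  B=23  C=24  D=9
Waiting = turnaround − burst: A=8, B=13, C=14, D=5
Total waiting = 8 + 13 + 14 + 5 = 40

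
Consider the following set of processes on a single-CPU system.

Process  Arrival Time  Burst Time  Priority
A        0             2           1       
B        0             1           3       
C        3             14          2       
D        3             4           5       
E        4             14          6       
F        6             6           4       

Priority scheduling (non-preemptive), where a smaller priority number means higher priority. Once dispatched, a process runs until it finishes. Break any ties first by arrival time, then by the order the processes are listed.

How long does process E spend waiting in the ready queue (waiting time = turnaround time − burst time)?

23

Gantt: | A 0-2 | B 2-3 | C 3-17 | F 17-23 | D 23-27 | E 27-41 |
Completion: A=2  B=3  C=17  D=27  E=41  F=23
Turnaround (C−A): A=2  B=3  C=14  D=24  E=37  F=17
Waiting(E) = turnaround − burst = 37 − 14 = 23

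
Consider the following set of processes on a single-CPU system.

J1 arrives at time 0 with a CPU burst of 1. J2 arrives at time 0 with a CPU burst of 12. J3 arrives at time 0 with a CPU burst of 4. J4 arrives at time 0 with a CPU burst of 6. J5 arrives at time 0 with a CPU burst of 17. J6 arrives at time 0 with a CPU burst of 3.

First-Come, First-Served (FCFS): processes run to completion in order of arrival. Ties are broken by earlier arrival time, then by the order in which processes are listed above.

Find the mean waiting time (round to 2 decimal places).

15.67

Schedule: | J1 0-1 | J2 1-13 | J3 13-17 | J4 17-23 | J5 23-40 | J6 40-43 |
Completion: J1=1  J2=13  J3=17  J4=23  J5=40  J6=43
Turnaround (C−A): J1=1  J2=13  J3=17  J4=23  J5=40  J6=43
Waiting times: J1=0, J2=1, J3=13, J4=17, J5=23, J6=40
Average waiting = (0+1+13+17+23+40) / 6 = 94/6 = 15.67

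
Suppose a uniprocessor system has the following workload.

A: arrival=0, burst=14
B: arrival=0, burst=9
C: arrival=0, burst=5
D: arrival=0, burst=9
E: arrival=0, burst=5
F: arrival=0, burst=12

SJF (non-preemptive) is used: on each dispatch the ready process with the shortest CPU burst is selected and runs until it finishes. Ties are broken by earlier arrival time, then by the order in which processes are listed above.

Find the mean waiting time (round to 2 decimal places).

Timeline: | C 0-5 | E 5-10 | B 10-19 | D 19-28 | F 28-40 | A 40-54 |
Completion: A=54  B=19  C=5  D=28  E=10  F=40
Turnaround (C−A): A=54  B=19  C=5  D=28  E=10  F=40
Waiting times: A=40, B=10, C=0, D=19, E=5, F=28
Average waiting = (40+10+0+19+5+28) / 6 = 102/6 = 17.00

17.00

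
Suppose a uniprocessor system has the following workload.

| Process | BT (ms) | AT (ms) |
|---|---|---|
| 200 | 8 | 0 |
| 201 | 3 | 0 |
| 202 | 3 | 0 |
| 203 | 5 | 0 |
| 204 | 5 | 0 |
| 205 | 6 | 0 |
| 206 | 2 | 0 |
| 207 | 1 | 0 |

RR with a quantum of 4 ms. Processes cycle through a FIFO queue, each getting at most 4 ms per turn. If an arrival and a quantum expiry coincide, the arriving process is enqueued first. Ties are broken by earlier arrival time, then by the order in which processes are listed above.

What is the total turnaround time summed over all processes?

189

Gantt: | 200 0-4 | 201 4-7 | 202 7-10 | 203 10-14 | 204 14-18 | 205 18-22 | 206 22-24 | 207 24-25 | 200 25-29 | 203 29-30 | 204 30-31 | 205 31-33 |
Completion: 200=29  201=7  202=10  203=30  204=31  205=33  206=24  207=25
Turnaround (C−A): 200=29  201=7  202=10  203=30  204=31  205=33  206=24  207=25
Turnaround = completion − arrival: 200=29, 201=7, 202=10, 203=30, 204=31, 205=33, 206=24, 207=25
Total turnaround = 29 + 7 + 10 + 30 + 31 + 33 + 24 + 25 = 189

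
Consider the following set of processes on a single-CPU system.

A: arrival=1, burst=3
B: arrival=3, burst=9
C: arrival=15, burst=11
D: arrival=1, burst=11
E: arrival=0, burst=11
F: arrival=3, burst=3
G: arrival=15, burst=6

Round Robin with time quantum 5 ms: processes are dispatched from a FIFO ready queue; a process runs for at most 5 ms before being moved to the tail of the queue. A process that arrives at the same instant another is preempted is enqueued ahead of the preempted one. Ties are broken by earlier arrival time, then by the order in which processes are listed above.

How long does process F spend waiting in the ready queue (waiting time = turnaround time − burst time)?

Timeline: | E 0-5 | A 5-8 | D 8-13 | B 13-18 | F 18-21 | E 21-26 | D 26-31 | C 31-36 | G 36-41 | B 41-45 | E 45-46 | D 46-47 | C 47-52 | G 52-53 | C 53-54 |
Completion: A=8  B=45  C=54  D=47  E=46  F=21  G=53
Waiting(F) = turnaround − burst = 18 − 3 = 15

15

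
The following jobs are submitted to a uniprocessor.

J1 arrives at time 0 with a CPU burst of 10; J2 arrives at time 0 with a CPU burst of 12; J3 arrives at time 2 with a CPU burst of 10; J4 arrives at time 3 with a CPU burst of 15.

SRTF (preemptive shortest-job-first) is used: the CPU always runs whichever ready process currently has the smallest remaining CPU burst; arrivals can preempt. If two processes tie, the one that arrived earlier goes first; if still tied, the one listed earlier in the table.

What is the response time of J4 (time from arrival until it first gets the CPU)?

29

Schedule: | J1 0-10 | J3 10-20 | J2 20-32 | J4 32-47 |
Completion: J1=10  J2=32  J3=20  J4=47
Response(J4) = first start − arrival = 32 − 3 = 29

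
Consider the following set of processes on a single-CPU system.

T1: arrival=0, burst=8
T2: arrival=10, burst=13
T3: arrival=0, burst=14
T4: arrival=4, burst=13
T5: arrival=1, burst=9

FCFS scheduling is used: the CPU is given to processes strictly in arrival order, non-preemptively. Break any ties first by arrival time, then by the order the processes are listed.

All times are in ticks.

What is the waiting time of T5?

Schedule: | T1 0-8 | T3 8-22 | T5 22-31 | T4 31-44 | T2 44-57 |
Completion: T1=8  T2=57  T3=22  T4=44  T5=31
Waiting(T5) = turnaround − burst = 30 − 9 = 21

21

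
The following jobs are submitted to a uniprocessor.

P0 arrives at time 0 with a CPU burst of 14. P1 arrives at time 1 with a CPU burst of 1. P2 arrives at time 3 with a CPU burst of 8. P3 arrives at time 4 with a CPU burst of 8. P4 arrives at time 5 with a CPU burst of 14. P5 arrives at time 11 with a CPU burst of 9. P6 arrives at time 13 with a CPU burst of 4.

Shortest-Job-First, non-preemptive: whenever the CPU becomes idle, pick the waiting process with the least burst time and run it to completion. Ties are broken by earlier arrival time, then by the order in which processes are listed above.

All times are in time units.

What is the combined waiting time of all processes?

117

Timeline: | P0 0-14 | P1 14-15 | P6 15-19 | P2 19-27 | P3 27-35 | P5 35-44 | P4 44-58 |
Completion: P0=14  P1=15  P2=27  P3=35  P4=58  P5=44  P6=19
Waiting = turnaround − burst: P0=0, P1=13, P2=16, P3=23, P4=39, P5=24, P6=2
Total waiting = 0 + 13 + 16 + 23 + 39 + 24 + 2 = 117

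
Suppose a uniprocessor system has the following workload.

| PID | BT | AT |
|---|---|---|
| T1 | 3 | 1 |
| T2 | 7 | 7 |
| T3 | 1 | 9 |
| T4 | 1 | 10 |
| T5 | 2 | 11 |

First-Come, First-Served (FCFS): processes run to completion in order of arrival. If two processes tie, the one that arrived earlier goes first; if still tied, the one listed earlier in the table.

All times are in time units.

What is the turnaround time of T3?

6

Schedule: | idle 0-1 | T1 1-4 | idle 4-7 | T2 7-14 | T3 14-15 | T4 15-16 | T5 16-18 |
Completion: T1=4  T2=14  T3=15  T4=16  T5=18
Turnaround (C−A): T1=3  T2=7  T3=6  T4=6  T5=7
Turnaround(T3) = completion − arrival = 15 − 9 = 6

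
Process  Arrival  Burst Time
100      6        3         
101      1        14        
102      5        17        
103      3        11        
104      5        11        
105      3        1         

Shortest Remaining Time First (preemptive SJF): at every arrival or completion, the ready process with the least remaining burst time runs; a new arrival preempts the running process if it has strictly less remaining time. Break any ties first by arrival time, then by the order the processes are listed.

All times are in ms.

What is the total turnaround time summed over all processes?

Schedule: | idle 0-1 | 101 1-3 | 105 3-4 | 103 4-6 | 100 6-9 | 103 9-18 | 104 18-29 | 101 29-41 | 102 41-58 |
Completion: 100=9  101=41  102=58  103=18  104=29  105=4
Turnaround (C−A): 100=3  101=40  102=53  103=15  104=24  105=1
Turnaround = completion − arrival: 100=3, 101=40, 102=53, 103=15, 104=24, 105=1
Total turnaround = 3 + 40 + 53 + 15 + 24 + 1 = 136

136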